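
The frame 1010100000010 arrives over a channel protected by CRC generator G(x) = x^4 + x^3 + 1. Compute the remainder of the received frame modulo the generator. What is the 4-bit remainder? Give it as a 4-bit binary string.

Modulo-2 division of 1010100000010 by 11001:
  pos 0: 10101 XOR 11001 = 01100
  pos 1: 11000 XOR 11001 = 00001
  pos 5: 10000 XOR 11001 = 01001
  pos 6: 10010 XOR 11001 = 01011
  pos 7: 10111 XOR 11001 = 01110
  pos 8: 11100 XOR 11001 = 00101
Remainder = 0101 (nonzero — an error is detected).

0101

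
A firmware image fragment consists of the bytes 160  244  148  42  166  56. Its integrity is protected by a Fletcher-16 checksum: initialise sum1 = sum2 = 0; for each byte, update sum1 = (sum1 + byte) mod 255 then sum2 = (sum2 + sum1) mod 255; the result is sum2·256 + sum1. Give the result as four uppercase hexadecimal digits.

Running sums (mod 255):
  after byte 0 (160): sum1=160, sum2=160
  after byte 1 (244): sum1=149, sum2=54
  after byte 2 (148): sum1=42, sum2=96
  after byte 3 (42): sum1=84, sum2=180
  after byte 4 (166): sum1=250, sum2=175
  after byte 5 (56): sum1=51, sum2=226
Checksum = sum2·256 + sum1 = 226·256 + 51 = 57907 = 0xE233.

E233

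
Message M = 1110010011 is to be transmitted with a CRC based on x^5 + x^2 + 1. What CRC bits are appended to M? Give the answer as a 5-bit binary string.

11010

Append 5 zeros: 111001001100000. Divide by 100101 (XOR where the leading bit is 1):
  pos 0: 111001 XOR 100101 = 011100
  pos 1: 111000 XOR 100101 = 011101
  pos 2: 111010 XOR 100101 = 011111
  pos 3: 111111 XOR 100101 = 011010
  pos 4: 110101 XOR 100101 = 010000
  pos 5: 100000 XOR 100101 = 000101
  pos 8: 101000 XOR 100101 = 001101
Remainder (last 5 bits) = 11010. This is the CRC / FCS.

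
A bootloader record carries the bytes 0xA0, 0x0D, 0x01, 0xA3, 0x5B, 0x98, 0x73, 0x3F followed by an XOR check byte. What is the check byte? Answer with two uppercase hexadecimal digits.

80

XOR the bytes together:
  start with 0xA0
  0xA0 ⊕ 0x0D = 0xAD
  0xAD ⊕ 0x01 = 0xAC
  0xAC ⊕ 0xA3 = 0x0F
  0x0F ⊕ 0x5B = 0x54
  0x54 ⊕ 0x98 = 0xCC
  0xCC ⊕ 0x73 = 0xBF
  0xBF ⊕ 0x3F = 0x80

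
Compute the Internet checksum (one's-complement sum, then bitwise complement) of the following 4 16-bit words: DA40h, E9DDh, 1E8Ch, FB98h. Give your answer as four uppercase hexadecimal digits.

21BC

One's-complement addition (fold any carry out of bit 15 back into bit 0):
  0xDA40 + 0xE9DD = 0x1C41D → wrap carry → 0xC41E
  0xC41E + 0x1E8C = 0x0E2AA
  0xE2AA + 0xFB98 = 0x1DE42 → wrap carry → 0xDE43
One's-complement sum = 0xDE43.
Checksum = ~0xDE43 & 0xFFFF = 0x21BC.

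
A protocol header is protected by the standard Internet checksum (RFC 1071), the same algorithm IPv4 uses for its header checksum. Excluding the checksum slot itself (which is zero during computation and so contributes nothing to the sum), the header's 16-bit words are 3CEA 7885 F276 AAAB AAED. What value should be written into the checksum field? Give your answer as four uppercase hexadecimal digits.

0280

One's-complement addition (fold any carry out of bit 15 back into bit 0):
  0x3CEA + 0x7885 = 0x0B56F
  0xB56F + 0xF276 = 0x1A7E5 → wrap carry → 0xA7E6
  0xA7E6 + 0xAAAB = 0x15291 → wrap carry → 0x5292
  0x5292 + 0xAAED = 0x0FD7F
One's-complement sum = 0xFD7F.
Checksum = ~0xFD7F & 0xFFFF = 0x0280.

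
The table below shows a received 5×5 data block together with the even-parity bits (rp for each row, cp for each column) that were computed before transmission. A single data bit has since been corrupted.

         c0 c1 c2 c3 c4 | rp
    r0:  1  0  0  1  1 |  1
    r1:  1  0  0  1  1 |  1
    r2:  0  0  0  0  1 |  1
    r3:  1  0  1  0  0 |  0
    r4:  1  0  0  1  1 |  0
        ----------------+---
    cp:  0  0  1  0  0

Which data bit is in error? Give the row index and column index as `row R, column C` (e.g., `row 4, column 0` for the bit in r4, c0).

row 4, column 3

Recompute each row's even parity and compare to rp:
  r0: data parity 1, sent rp 1 → ok
  r1: data parity 1, sent rp 1 → ok
  r2: data parity 1, sent rp 1 → ok
  r3: data parity 0, sent rp 0 → ok
  r4: data parity 1, sent rp 0 → mismatch
Recompute each column's even parity and compare to cp:
  c0: data parity 0, sent cp 0 → ok
  c1: data parity 0, sent cp 0 → ok
  c2: data parity 1, sent cp 1 → ok
  c3: data parity 1, sent cp 0 → mismatch
  c4: data parity 0, sent cp 0 → ok
Exactly one row (r4) and one column (c3) fail → the flipped bit is at their intersection.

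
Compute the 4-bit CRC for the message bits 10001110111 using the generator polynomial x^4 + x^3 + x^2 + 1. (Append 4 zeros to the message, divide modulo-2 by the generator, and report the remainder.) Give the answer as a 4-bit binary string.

1011

Append 4 zeros: 100011101110000. Divide by 11101 (XOR where the leading bit is 1):
  pos 0: 10001 XOR 11101 = 01100
  pos 1: 11001 XOR 11101 = 00100
  pos 3: 10010 XOR 11101 = 01111
  pos 4: 11111 XOR 11101 = 00010
  pos 7: 10110 XOR 11101 = 01011
  pos 8: 10110 XOR 11101 = 01011
  pos 9: 10110 XOR 11101 = 01011
  pos 10: 10110 XOR 11101 = 01011
Remainder (last 4 bits) = 1011. This is the CRC / FCS.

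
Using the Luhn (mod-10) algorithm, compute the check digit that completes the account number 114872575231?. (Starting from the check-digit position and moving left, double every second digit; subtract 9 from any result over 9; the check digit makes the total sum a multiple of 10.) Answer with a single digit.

Partial digits right→left: 1 3 2 5 7 5 2 7 8 4 1 1
Double every second digit counting from the check-digit position (so the 1st, 3rd, 5th, ... of the partial from the right).
  doubled (with −9 where >9): 2 4 5 4 7 2 → sum 24
  kept as-is: 3 5 5 7 4 1 → sum 25
Total = 24 + 25 = 49.
Check digit = (10 − (49 mod 10)) mod 10 = 1.

1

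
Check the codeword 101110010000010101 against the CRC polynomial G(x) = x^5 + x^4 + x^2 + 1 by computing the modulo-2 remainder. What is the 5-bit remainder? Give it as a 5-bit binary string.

Modulo-2 division of 101110010000010101 by 110101:
  pos 0: 101110 XOR 110101 = 011011
  pos 1: 110110 XOR 110101 = 000011
  pos 5: 111000 XOR 110101 = 001101
  pos 7: 110100 XOR 110101 = 000001
  pos 12: 110101 XOR 110101 = 000000
Remainder = 00000 (zero — the frame passes the CRC check).

00000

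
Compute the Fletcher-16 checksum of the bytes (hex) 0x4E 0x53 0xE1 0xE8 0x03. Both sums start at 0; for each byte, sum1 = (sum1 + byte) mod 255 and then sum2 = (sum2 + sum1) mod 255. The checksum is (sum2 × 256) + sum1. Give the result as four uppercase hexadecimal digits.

4F6F

Running sums (mod 255):
  after byte 0 (0x4E): sum1=78, sum2=78
  after byte 1 (0x53): sum1=161, sum2=239
  after byte 2 (0xE1): sum1=131, sum2=115
  after byte 3 (0xE8): sum1=108, sum2=223
  after byte 4 (0x03): sum1=111, sum2=79
Checksum = sum2·256 + sum1 = 79·256 + 111 = 20335 = 0x4F6F.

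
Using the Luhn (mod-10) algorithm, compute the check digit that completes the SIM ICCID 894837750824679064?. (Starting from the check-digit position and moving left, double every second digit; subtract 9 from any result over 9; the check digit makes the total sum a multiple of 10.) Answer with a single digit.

5

Partial digits right→left: 4 6 0 9 7 6 4 2 8 0 5 7 7 3 8 4 9 8
Double every second digit counting from the check-digit position (so the 1st, 3rd, 5th, ... of the partial from the right).
  doubled (with −9 where >9): 8 0 5 8 7 1 5 7 9 → sum 50
  kept as-is: 6 9 6 2 0 7 3 4 8 → sum 45
Total = 50 + 45 = 95.
Check digit = (10 − (95 mod 10)) mod 10 = 5.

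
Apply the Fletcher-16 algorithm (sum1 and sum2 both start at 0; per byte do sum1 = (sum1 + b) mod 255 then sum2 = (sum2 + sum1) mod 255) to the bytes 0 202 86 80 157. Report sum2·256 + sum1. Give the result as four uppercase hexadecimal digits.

Running sums (mod 255):
  after byte 0 (0): sum1=0, sum2=0
  after byte 1 (202): sum1=202, sum2=202
  after byte 2 (86): sum1=33, sum2=235
  after byte 3 (80): sum1=113, sum2=93
  after byte 4 (157): sum1=15, sum2=108
Checksum = sum2·256 + sum1 = 108·256 + 15 = 27663 = 0x6C0F.

6C0F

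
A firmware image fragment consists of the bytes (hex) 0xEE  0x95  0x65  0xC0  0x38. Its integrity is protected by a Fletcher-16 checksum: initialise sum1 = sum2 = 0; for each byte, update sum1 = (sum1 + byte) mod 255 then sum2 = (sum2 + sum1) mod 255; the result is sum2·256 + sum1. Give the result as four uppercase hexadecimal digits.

EAE2

Running sums (mod 255):
  after byte 0 (0xEE): sum1=238, sum2=238
  after byte 1 (0x95): sum1=132, sum2=115
  after byte 2 (0x65): sum1=233, sum2=93
  after byte 3 (0xC0): sum1=170, sum2=8
  after byte 4 (0x38): sum1=226, sum2=234
Checksum = sum2·256 + sum1 = 234·256 + 226 = 60130 = 0xEAE2.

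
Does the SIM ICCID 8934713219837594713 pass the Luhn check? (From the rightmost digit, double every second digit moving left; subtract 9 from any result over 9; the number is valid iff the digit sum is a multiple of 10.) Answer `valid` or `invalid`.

From the right, keep odd positions and double even positions (subtract 9 from any doubled value over 9):
  doubled (positions 2,4,...): 2 8 1 6 9 4 2 8 9 → sum 49
  kept (positions 1,3,...): 3 7 9 7 8 1 3 7 3 8 → sum 56
Total = 105.
105 mod 10 = 5, so the number is invalid.

invalid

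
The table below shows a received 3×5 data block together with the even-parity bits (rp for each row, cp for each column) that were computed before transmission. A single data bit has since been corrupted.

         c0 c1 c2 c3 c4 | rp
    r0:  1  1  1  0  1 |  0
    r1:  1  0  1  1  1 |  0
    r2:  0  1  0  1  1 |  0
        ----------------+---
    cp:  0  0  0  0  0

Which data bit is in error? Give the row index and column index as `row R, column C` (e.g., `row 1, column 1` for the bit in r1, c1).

row 2, column 4

Recompute each row's even parity and compare to rp:
  r0: data parity 0, sent rp 0 → ok
  r1: data parity 0, sent rp 0 → ok
  r2: data parity 1, sent rp 0 → mismatch
Recompute each column's even parity and compare to cp:
  c0: data parity 0, sent cp 0 → ok
  c1: data parity 0, sent cp 0 → ok
  c2: data parity 0, sent cp 0 → ok
  c3: data parity 0, sent cp 0 → ok
  c4: data parity 1, sent cp 0 → mismatch
Exactly one row (r2) and one column (c4) fail → the flipped bit is at their intersection.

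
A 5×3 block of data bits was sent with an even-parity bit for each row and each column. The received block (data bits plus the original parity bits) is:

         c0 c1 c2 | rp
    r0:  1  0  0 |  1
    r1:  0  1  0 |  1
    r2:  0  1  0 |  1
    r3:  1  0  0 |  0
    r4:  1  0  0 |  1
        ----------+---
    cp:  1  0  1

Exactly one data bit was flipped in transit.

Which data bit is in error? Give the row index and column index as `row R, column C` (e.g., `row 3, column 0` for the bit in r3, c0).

row 3, column 2

Recompute each row's even parity and compare to rp:
  r0: data parity 1, sent rp 1 → ok
  r1: data parity 1, sent rp 1 → ok
  r2: data parity 1, sent rp 1 → ok
  r3: data parity 1, sent rp 0 → mismatch
  r4: data parity 1, sent rp 1 → ok
Recompute each column's even parity and compare to cp:
  c0: data parity 1, sent cp 1 → ok
  c1: data parity 0, sent cp 0 → ok
  c2: data parity 0, sent cp 1 → mismatch
Exactly one row (r3) and one column (c2) fail → the flipped bit is at their intersection.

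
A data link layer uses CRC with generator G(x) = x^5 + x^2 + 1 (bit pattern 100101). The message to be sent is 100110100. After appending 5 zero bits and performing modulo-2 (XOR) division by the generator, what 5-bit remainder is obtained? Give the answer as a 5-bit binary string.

00011

Append 5 zeros: 10011010000000. Divide by 100101 (XOR where the leading bit is 1):
  pos 0: 100110 XOR 100101 = 000011
  pos 4: 111000 XOR 100101 = 011101
  pos 5: 111010 XOR 100101 = 011111
  pos 6: 111110 XOR 100101 = 011011
  pos 7: 110110 XOR 100101 = 010011
  pos 8: 100110 XOR 100101 = 000011
Remainder (last 5 bits) = 00011. This is the CRC / FCS.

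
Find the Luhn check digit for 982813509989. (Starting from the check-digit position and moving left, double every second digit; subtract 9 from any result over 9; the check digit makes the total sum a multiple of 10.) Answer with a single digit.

Partial digits right→left: 9 8 9 9 0 5 3 1 8 2 8 9
Double every second digit counting from the check-digit position (so the 1st, 3rd, 5th, ... of the partial from the right).
  doubled (with −9 where >9): 9 9 0 6 7 7 → sum 38
  kept as-is: 8 9 5 1 2 9 → sum 34
Total = 38 + 34 = 72.
Check digit = (10 − (72 mod 10)) mod 10 = 8.

8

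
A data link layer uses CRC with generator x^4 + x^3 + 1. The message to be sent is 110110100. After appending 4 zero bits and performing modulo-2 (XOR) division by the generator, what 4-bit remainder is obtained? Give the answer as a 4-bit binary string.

Append 4 zeros: 1101101000000. Divide by 11001 (XOR where the leading bit is 1):
  pos 0: 11011 XOR 11001 = 00010
  pos 3: 10010 XOR 11001 = 01011
  pos 4: 10110 XOR 11001 = 01111
  pos 5: 11110 XOR 11001 = 00111
  pos 7: 11100 XOR 11001 = 00101
Remainder (last 4 bits) = 1010. This is the CRC / FCS.

1010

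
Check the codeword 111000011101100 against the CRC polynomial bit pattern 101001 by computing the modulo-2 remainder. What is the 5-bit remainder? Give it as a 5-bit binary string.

10010

Modulo-2 division of 111000011101100 by 101001:
  pos 0: 111000 XOR 101001 = 010001
  pos 1: 100010 XOR 101001 = 001011
  pos 3: 101111 XOR 101001 = 000110
  pos 6: 110101 XOR 101001 = 011100
  pos 7: 111001 XOR 101001 = 010000
  pos 8: 100000 XOR 101001 = 001001
Remainder = 10010 (nonzero — an error is detected).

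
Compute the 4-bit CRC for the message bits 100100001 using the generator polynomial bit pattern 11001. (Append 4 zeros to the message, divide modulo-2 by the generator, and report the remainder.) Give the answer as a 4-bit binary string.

1111

Append 4 zeros: 1001000010000. Divide by 11001 (XOR where the leading bit is 1):
  pos 0: 10010 XOR 11001 = 01011
  pos 1: 10110 XOR 11001 = 01111
  pos 2: 11110 XOR 11001 = 00111
  pos 4: 11101 XOR 11001 = 00100
  pos 6: 10000 XOR 11001 = 01001
  pos 7: 10010 XOR 11001 = 01011
  pos 8: 10110 XOR 11001 = 01111
Remainder (last 4 bits) = 1111. This is the CRC / FCS.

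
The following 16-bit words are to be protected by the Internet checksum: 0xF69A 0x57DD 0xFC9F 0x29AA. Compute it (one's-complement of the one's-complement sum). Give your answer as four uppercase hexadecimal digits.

8B3D

One's-complement addition (fold any carry out of bit 15 back into bit 0):
  0xF69A + 0x57DD = 0x14E77 → wrap carry → 0x4E78
  0x4E78 + 0xFC9F = 0x14B17 → wrap carry → 0x4B18
  0x4B18 + 0x29AA = 0x074C2
One's-complement sum = 0x74C2.
Checksum = ~0x74C2 & 0xFFFF = 0x8B3D.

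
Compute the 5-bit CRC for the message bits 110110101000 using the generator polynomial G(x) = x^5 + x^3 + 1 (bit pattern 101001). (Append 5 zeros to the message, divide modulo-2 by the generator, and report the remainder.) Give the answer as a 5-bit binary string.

01000

Append 5 zeros: 11011010100000000. Divide by 101001 (XOR where the leading bit is 1):
  pos 0: 110110 XOR 101001 = 011111
  pos 1: 111111 XOR 101001 = 010110
  pos 2: 101100 XOR 101001 = 000101
  pos 5: 101100 XOR 101001 = 000101
  pos 8: 101000 XOR 101001 = 000001
Remainder (last 5 bits) = 01000. This is the CRC / FCS.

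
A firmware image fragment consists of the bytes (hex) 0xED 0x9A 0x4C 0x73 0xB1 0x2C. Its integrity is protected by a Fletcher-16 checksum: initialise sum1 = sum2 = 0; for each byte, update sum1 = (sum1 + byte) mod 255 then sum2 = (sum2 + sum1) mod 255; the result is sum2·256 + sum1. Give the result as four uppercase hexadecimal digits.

Running sums (mod 255):
  after byte 0 (0xED): sum1=237, sum2=237
  after byte 1 (0x9A): sum1=136, sum2=118
  after byte 2 (0x4C): sum1=212, sum2=75
  after byte 3 (0x73): sum1=72, sum2=147
  after byte 4 (0xB1): sum1=249, sum2=141
  after byte 5 (0x2C): sum1=38, sum2=179
Checksum = sum2·256 + sum1 = 179·256 + 38 = 45862 = 0xB326.

B326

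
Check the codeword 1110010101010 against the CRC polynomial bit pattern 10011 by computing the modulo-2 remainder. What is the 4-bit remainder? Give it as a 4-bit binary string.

Modulo-2 division of 1110010101010 by 10011:
  pos 0: 11100 XOR 10011 = 01111
  pos 1: 11111 XOR 10011 = 01100
  pos 2: 11000 XOR 10011 = 01011
  pos 3: 10111 XOR 10011 = 00100
  pos 5: 10001 XOR 10011 = 00010
  pos 8: 10010 XOR 10011 = 00001
Remainder = 0001 (nonzero — an error is detected).

0001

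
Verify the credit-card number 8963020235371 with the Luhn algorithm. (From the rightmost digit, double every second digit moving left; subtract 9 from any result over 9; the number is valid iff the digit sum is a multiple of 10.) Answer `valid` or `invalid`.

From the right, keep odd positions and double even positions (subtract 9 from any doubled value over 9):
  doubled (positions 2,4,...): 5 1 4 4 6 9 → sum 29
  kept (positions 1,3,...): 1 3 3 0 0 6 8 → sum 21
Total = 50.
50 mod 10 = 0, so the number is valid.

valid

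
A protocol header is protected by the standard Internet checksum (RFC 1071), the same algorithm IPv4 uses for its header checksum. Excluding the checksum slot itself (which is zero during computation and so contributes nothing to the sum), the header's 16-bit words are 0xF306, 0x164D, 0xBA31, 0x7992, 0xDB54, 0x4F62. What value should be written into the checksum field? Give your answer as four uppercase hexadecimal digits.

9830

One's-complement addition (fold any carry out of bit 15 back into bit 0):
  0xF306 + 0x164D = 0x10953 → wrap carry → 0x0954
  0x0954 + 0xBA31 = 0x0C385
  0xC385 + 0x7992 = 0x13D17 → wrap carry → 0x3D18
  0x3D18 + 0xDB54 = 0x1186C → wrap carry → 0x186D
  0x186D + 0x4F62 = 0x067CF
One's-complement sum = 0x67CF.
Checksum = ~0x67CF & 0xFFFF = 0x9830.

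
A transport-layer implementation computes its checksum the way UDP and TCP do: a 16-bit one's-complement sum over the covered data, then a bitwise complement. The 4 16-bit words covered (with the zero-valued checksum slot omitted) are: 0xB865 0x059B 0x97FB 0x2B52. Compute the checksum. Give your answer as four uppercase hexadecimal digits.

7EB1

One's-complement addition (fold any carry out of bit 15 back into bit 0):
  0xB865 + 0x059B = 0x0BE00
  0xBE00 + 0x97FB = 0x155FB → wrap carry → 0x55FC
  0x55FC + 0x2B52 = 0x0814E
One's-complement sum = 0x814E.
Checksum = ~0x814E & 0xFFFF = 0x7EB1.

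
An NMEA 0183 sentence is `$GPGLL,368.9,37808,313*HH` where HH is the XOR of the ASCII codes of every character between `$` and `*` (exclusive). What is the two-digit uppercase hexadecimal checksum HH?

53

XOR the ASCII codes of the payload characters:
  'G' = 0x47 → acc = 0x47
  'P' = 0x50 → acc = 0x17
  'G' = 0x47 → acc = 0x50
  'L' = 0x4C → acc = 0x1C
  'L' = 0x4C → acc = 0x50
  ',' = 0x2C → acc = 0x7C
  '3' = 0x33 → acc = 0x4F
  '6' = 0x36 → acc = 0x79
  '8' = 0x38 → acc = 0x41
  '.' = 0x2E → acc = 0x6F
  '9' = 0x39 → acc = 0x56
  ',' = 0x2C → acc = 0x7A
  '3' = 0x33 → acc = 0x49
  '7' = 0x37 → acc = 0x7E
  '8' = 0x38 → acc = 0x46
  '0' = 0x30 → acc = 0x76
  '8' = 0x38 → acc = 0x4E
  ',' = 0x2C → acc = 0x62
  '3' = 0x33 → acc = 0x51
  '1' = 0x31 → acc = 0x60
  '3' = 0x33 → acc = 0x53
Checksum = 0x53.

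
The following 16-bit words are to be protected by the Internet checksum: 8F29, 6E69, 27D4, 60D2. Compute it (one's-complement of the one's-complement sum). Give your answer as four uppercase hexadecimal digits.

79C6

One's-complement addition (fold any carry out of bit 15 back into bit 0):
  0x8F29 + 0x6E69 = 0x0FD92
  0xFD92 + 0x27D4 = 0x12566 → wrap carry → 0x2567
  0x2567 + 0x60D2 = 0x08639
One's-complement sum = 0x8639.
Checksum = ~0x8639 & 0xFFFF = 0x79C6.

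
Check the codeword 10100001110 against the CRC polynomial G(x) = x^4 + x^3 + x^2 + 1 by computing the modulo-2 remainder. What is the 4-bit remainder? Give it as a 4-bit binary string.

Modulo-2 division of 10100001110 by 11101:
  pos 0: 10100 XOR 11101 = 01001
  pos 1: 10010 XOR 11101 = 01111
  pos 2: 11110 XOR 11101 = 00011
  pos 5: 11111 XOR 11101 = 00010
Remainder = 0100 (nonzero — an error is detected).

0100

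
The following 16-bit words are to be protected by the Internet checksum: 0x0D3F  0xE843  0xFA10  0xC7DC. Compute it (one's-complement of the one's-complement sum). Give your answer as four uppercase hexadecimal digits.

One's-complement addition (fold any carry out of bit 15 back into bit 0):
  0x0D3F + 0xE843 = 0x0F582
  0xF582 + 0xFA10 = 0x1EF92 → wrap carry → 0xEF93
  0xEF93 + 0xC7DC = 0x1B76F → wrap carry → 0xB770
One's-complement sum = 0xB770.
Checksum = ~0xB770 & 0xFFFF = 0x488F.

488F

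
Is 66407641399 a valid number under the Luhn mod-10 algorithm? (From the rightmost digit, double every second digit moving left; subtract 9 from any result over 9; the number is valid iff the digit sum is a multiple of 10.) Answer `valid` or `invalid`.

valid

From the right, keep odd positions and double even positions (subtract 9 from any doubled value over 9):
  doubled (positions 2,4,...): 9 2 3 0 3 → sum 17
  kept (positions 1,3,...): 9 3 4 7 4 6 → sum 33
Total = 50.
50 mod 10 = 0, so the number is valid.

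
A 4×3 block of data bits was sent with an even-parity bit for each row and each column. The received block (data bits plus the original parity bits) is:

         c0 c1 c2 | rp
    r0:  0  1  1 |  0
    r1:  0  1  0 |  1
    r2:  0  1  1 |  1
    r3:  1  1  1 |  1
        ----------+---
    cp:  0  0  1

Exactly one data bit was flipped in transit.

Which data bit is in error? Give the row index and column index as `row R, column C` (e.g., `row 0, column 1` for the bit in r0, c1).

row 2, column 0

Recompute each row's even parity and compare to rp:
  r0: data parity 0, sent rp 0 → ok
  r1: data parity 1, sent rp 1 → ok
  r2: data parity 0, sent rp 1 → mismatch
  r3: data parity 1, sent rp 1 → ok
Recompute each column's even parity and compare to cp:
  c0: data parity 1, sent cp 0 → mismatch
  c1: data parity 0, sent cp 0 → ok
  c2: data parity 1, sent cp 1 → ok
Exactly one row (r2) and one column (c0) fail → the flipped bit is at their intersection.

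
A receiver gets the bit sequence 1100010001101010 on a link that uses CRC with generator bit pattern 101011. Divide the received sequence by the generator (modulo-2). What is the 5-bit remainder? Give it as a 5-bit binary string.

10000

Modulo-2 division of 1100010001101010 by 101011:
  pos 0: 110001 XOR 101011 = 011010
  pos 1: 110100 XOR 101011 = 011111
  pos 2: 111110 XOR 101011 = 010101
  pos 3: 101010 XOR 101011 = 000001
  pos 8: 111010 XOR 101011 = 010001
  pos 9: 100011 XOR 101011 = 001000
Remainder = 10000 (nonzero — an error is detected).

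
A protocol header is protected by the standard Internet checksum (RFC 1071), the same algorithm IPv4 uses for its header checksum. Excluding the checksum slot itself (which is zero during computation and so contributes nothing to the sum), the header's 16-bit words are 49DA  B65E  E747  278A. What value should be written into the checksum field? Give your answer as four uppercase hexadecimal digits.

F0F4

One's-complement addition (fold any carry out of bit 15 back into bit 0):
  0x49DA + 0xB65E = 0x10038 → wrap carry → 0x0039
  0x0039 + 0xE747 = 0x0E780
  0xE780 + 0x278A = 0x10F0A → wrap carry → 0x0F0B
One's-complement sum = 0x0F0B.
Checksum = ~0x0F0B & 0xFFFF = 0xF0F4.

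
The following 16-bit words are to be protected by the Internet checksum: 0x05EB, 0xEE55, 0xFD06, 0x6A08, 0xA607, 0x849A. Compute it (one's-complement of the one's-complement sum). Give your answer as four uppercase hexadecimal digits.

One's-complement addition (fold any carry out of bit 15 back into bit 0):
  0x05EB + 0xEE55 = 0x0F440
  0xF440 + 0xFD06 = 0x1F146 → wrap carry → 0xF147
  0xF147 + 0x6A08 = 0x15B4F → wrap carry → 0x5B50
  0x5B50 + 0xA607 = 0x10157 → wrap carry → 0x0158
  0x0158 + 0x849A = 0x085F2
One's-complement sum = 0x85F2.
Checksum = ~0x85F2 & 0xFFFF = 0x7A0D.

7A0D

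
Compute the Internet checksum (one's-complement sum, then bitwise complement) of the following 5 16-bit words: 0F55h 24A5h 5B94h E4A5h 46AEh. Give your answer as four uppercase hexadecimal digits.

451D

One's-complement addition (fold any carry out of bit 15 back into bit 0):
  0x0F55 + 0x24A5 = 0x033FA
  0x33FA + 0x5B94 = 0x08F8E
  0x8F8E + 0xE4A5 = 0x17433 → wrap carry → 0x7434
  0x7434 + 0x46AE = 0x0BAE2
One's-complement sum = 0xBAE2.
Checksum = ~0xBAE2 & 0xFFFF = 0x451D.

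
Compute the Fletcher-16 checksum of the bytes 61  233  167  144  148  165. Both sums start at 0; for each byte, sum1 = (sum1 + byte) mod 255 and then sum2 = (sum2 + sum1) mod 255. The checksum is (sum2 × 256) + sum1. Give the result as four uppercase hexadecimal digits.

Running sums (mod 255):
  after byte 0 (61): sum1=61, sum2=61
  after byte 1 (233): sum1=39, sum2=100
  after byte 2 (167): sum1=206, sum2=51
  after byte 3 (144): sum1=95, sum2=146
  after byte 4 (148): sum1=243, sum2=134
  after byte 5 (165): sum1=153, sum2=32
Checksum = sum2·256 + sum1 = 32·256 + 153 = 8345 = 0x2099.

2099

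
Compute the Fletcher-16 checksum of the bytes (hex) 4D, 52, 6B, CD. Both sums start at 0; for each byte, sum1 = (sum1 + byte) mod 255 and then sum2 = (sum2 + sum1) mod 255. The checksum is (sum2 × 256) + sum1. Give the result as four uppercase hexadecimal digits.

D0D8

Running sums (mod 255):
  after byte 0 (4D): sum1=77, sum2=77
  after byte 1 (52): sum1=159, sum2=236
  after byte 2 (6B): sum1=11, sum2=247
  after byte 3 (CD): sum1=216, sum2=208
Checksum = sum2·256 + sum1 = 208·256 + 216 = 53464 = 0xD0D8.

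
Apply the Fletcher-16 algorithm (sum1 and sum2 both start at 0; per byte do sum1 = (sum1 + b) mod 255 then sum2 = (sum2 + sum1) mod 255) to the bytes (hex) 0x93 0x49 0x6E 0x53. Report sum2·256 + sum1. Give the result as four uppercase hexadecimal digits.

Running sums (mod 255):
  after byte 0 (0x93): sum1=147, sum2=147
  after byte 1 (0x49): sum1=220, sum2=112
  after byte 2 (0x6E): sum1=75, sum2=187
  after byte 3 (0x53): sum1=158, sum2=90
Checksum = sum2·256 + sum1 = 90·256 + 158 = 23198 = 0x5A9E.

5A9E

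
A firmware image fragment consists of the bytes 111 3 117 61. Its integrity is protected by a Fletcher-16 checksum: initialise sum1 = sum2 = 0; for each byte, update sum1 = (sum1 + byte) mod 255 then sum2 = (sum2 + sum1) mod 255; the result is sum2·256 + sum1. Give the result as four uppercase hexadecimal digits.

Running sums (mod 255):
  after byte 0 (111): sum1=111, sum2=111
  after byte 1 (3): sum1=114, sum2=225
  after byte 2 (117): sum1=231, sum2=201
  after byte 3 (61): sum1=37, sum2=238
Checksum = sum2·256 + sum1 = 238·256 + 37 = 60965 = 0xEE25.

EE25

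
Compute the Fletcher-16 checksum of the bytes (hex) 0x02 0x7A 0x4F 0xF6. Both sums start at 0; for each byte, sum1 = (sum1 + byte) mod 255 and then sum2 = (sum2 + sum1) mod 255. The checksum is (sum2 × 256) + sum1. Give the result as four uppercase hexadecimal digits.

Running sums (mod 255):
  after byte 0 (0x02): sum1=2, sum2=2
  after byte 1 (0x7A): sum1=124, sum2=126
  after byte 2 (0x4F): sum1=203, sum2=74
  after byte 3 (0xF6): sum1=194, sum2=13
Checksum = sum2·256 + sum1 = 13·256 + 194 = 3522 = 0x0DC2.

0DC2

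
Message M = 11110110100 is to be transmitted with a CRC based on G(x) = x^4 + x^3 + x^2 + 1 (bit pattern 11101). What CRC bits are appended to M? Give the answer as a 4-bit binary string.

Append 4 zeros: 111101101000000. Divide by 11101 (XOR where the leading bit is 1):
  pos 0: 11110 XOR 11101 = 00011
  pos 3: 11110 XOR 11101 = 00011
  pos 6: 11100 XOR 11101 = 00001
  pos 10: 10000 XOR 11101 = 01101
Remainder (last 4 bits) = 1101. This is the CRC / FCS.

1101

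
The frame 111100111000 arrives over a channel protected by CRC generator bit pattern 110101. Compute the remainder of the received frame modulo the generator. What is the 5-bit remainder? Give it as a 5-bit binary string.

Modulo-2 division of 111100111000 by 110101:
  pos 0: 111100 XOR 110101 = 001001
  pos 2: 100111 XOR 110101 = 010010
  pos 3: 100101 XOR 110101 = 010000
  pos 4: 100000 XOR 110101 = 010101
  pos 5: 101010 XOR 110101 = 011111
  pos 6: 111110 XOR 110101 = 001011
Remainder = 01011 (nonzero — an error is detected).

01011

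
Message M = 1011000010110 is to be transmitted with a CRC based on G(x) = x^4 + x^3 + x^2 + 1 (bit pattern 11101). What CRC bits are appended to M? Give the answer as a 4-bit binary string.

Append 4 zeros: 10110000101100000. Divide by 11101 (XOR where the leading bit is 1):
  pos 0: 10110 XOR 11101 = 01011
  pos 1: 10110 XOR 11101 = 01011
  pos 2: 10110 XOR 11101 = 01011
  pos 3: 10110 XOR 11101 = 01011
  pos 4: 10111 XOR 11101 = 01010
  pos 5: 10100 XOR 11101 = 01001
  pos 6: 10011 XOR 11101 = 01110
  pos 7: 11101 XOR 11101 = 00000
Remainder (last 4 bits) = 0000. This is the CRC / FCS.

0000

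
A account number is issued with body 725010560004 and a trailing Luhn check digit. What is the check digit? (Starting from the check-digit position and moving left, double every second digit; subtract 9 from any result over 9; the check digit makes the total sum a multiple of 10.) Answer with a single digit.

Partial digits right→left: 4 0 0 0 6 5 0 1 0 5 2 7
Double every second digit counting from the check-digit position (so the 1st, 3rd, 5th, ... of the partial from the right).
  doubled (with −9 where >9): 8 0 3 0 0 4 → sum 15
  kept as-is: 0 0 5 1 5 7 → sum 18
Total = 15 + 18 = 33.
Check digit = (10 − (33 mod 10)) mod 10 = 7.

7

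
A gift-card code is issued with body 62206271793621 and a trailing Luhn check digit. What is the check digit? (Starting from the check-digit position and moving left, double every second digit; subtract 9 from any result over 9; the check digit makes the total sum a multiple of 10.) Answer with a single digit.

Partial digits right→left: 1 2 6 3 9 7 1 7 2 6 0 2 2 6
Double every second digit counting from the check-digit position (so the 1st, 3rd, 5th, ... of the partial from the right).
  doubled (with −9 where >9): 2 3 9 2 4 0 4 → sum 24
  kept as-is: 2 3 7 7 6 2 6 → sum 33
Total = 24 + 33 = 57.
Check digit = (10 − (57 mod 10)) mod 10 = 3.

3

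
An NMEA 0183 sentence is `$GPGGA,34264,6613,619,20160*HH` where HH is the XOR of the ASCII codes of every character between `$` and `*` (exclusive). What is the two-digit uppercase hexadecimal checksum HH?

XOR the ASCII codes of the payload characters:
  'G' = 0x47 → acc = 0x47
  'P' = 0x50 → acc = 0x17
  'G' = 0x47 → acc = 0x50
  'G' = 0x47 → acc = 0x17
  'A' = 0x41 → acc = 0x56
  ',' = 0x2C → acc = 0x7A
  '3' = 0x33 → acc = 0x49
  '4' = 0x34 → acc = 0x7D
  '2' = 0x32 → acc = 0x4F
  '6' = 0x36 → acc = 0x79
  '4' = 0x34 → acc = 0x4D
  ',' = 0x2C → acc = 0x61
  '6' = 0x36 → acc = 0x57
  '6' = 0x36 → acc = 0x61
  '1' = 0x31 → acc = 0x50
  '3' = 0x33 → acc = 0x63
  ',' = 0x2C → acc = 0x4F
  '6' = 0x36 → acc = 0x79
  '1' = 0x31 → acc = 0x48
  '9' = 0x39 → acc = 0x71
  ',' = 0x2C → acc = 0x5D
  '2' = 0x32 → acc = 0x6F
  '0' = 0x30 → acc = 0x5F
  '1' = 0x31 → acc = 0x6E
  '6' = 0x36 → acc = 0x58
  '0' = 0x30 → acc = 0x68
Checksum = 0x68.

68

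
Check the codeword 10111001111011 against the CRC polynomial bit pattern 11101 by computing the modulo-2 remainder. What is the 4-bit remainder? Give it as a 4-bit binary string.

0000

Modulo-2 division of 10111001111011 by 11101:
  pos 0: 10111 XOR 11101 = 01010
  pos 1: 10100 XOR 11101 = 01001
  pos 2: 10010 XOR 11101 = 01111
  pos 3: 11111 XOR 11101 = 00010
  pos 6: 10111 XOR 11101 = 01010
  pos 7: 10100 XOR 11101 = 01001
  pos 8: 10011 XOR 11101 = 01110
  pos 9: 11101 XOR 11101 = 00000
Remainder = 0000 (zero — the frame passes the CRC check).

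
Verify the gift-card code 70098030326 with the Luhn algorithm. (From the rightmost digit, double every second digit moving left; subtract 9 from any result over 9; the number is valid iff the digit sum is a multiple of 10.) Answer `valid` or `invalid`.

From the right, keep odd positions and double even positions (subtract 9 from any doubled value over 9):
  doubled (positions 2,4,...): 4 0 0 9 0 → sum 13
  kept (positions 1,3,...): 6 3 3 8 0 7 → sum 27
Total = 40.
40 mod 10 = 0, so the number is valid.

valid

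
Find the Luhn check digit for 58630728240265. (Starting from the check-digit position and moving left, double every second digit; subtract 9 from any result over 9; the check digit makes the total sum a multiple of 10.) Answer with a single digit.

Partial digits right→left: 5 6 2 0 4 2 8 2 7 0 3 6 8 5
Double every second digit counting from the check-digit position (so the 1st, 3rd, 5th, ... of the partial from the right).
  doubled (with −9 where >9): 1 4 8 7 5 6 7 → sum 38
  kept as-is: 6 0 2 2 0 6 5 → sum 21
Total = 38 + 21 = 59.
Check digit = (10 − (59 mod 10)) mod 10 = 1.

1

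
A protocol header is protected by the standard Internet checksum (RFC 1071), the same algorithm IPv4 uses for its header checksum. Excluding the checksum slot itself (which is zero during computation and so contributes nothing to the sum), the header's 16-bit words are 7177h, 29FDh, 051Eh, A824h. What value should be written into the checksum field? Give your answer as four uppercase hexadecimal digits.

One's-complement addition (fold any carry out of bit 15 back into bit 0):
  0x7177 + 0x29FD = 0x09B74
  0x9B74 + 0x051E = 0x0A092
  0xA092 + 0xA824 = 0x148B6 → wrap carry → 0x48B7
One's-complement sum = 0x48B7.
Checksum = ~0x48B7 & 0xFFFF = 0xB748.

B748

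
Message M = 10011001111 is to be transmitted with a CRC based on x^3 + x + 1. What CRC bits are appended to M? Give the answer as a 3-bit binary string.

Append 3 zeros: 10011001111000. Divide by 1011 (XOR where the leading bit is 1):
  pos 0: 1001 XOR 1011 = 0010
  pos 2: 1010 XOR 1011 = 0001
  pos 5: 1011 XOR 1011 = 0000
  pos 9: 1100 XOR 1011 = 0111
  pos 10: 1110 XOR 1011 = 0101
Remainder (last 3 bits) = 101. This is the CRC / FCS.

101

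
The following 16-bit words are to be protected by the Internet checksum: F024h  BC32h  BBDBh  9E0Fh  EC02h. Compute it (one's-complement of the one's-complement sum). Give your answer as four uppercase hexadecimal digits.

0DBA

One's-complement addition (fold any carry out of bit 15 back into bit 0):
  0xF024 + 0xBC32 = 0x1AC56 → wrap carry → 0xAC57
  0xAC57 + 0xBBDB = 0x16832 → wrap carry → 0x6833
  0x6833 + 0x9E0F = 0x10642 → wrap carry → 0x0643
  0x0643 + 0xEC02 = 0x0F245
One's-complement sum = 0xF245.
Checksum = ~0xF245 & 0xFFFF = 0x0DBA.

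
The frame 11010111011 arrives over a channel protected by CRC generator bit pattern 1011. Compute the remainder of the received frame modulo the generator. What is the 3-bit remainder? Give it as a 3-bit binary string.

Modulo-2 division of 11010111011 by 1011:
  pos 0: 1101 XOR 1011 = 0110
  pos 1: 1100 XOR 1011 = 0111
  pos 2: 1111 XOR 1011 = 0100
  pos 3: 1001 XOR 1011 = 0010
  pos 5: 1010 XOR 1011 = 0001
Remainder = 111 (nonzero — an error is detected).

111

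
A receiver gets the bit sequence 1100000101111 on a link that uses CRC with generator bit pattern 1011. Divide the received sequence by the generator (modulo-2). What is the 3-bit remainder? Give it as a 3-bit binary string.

010

Modulo-2 division of 1100000101111 by 1011:
  pos 0: 1100 XOR 1011 = 0111
  pos 1: 1110 XOR 1011 = 0101
  pos 2: 1010 XOR 1011 = 0001
  pos 5: 1010 XOR 1011 = 0001
  pos 8: 1111 XOR 1011 = 0100
  pos 9: 1001 XOR 1011 = 0010
Remainder = 010 (nonzero — an error is detected).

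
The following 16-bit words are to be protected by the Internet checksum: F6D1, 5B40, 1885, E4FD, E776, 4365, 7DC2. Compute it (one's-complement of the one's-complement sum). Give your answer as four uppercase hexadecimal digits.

07CC

One's-complement addition (fold any carry out of bit 15 back into bit 0):
  0xF6D1 + 0x5B40 = 0x15211 → wrap carry → 0x5212
  0x5212 + 0x1885 = 0x06A97
  0x6A97 + 0xE4FD = 0x14F94 → wrap carry → 0x4F95
  0x4F95 + 0xE776 = 0x1370B → wrap carry → 0x370C
  0x370C + 0x4365 = 0x07A71
  0x7A71 + 0x7DC2 = 0x0F833
One's-complement sum = 0xF833.
Checksum = ~0xF833 & 0xFFFF = 0x07CC.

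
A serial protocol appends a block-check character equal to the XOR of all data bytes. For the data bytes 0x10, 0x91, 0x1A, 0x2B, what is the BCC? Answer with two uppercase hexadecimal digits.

B0

XOR the bytes together:
  start with 0x10
  0x10 ⊕ 0x91 = 0x81
  0x81 ⊕ 0x1A = 0x9B
  0x9B ⊕ 0x2B = 0xB0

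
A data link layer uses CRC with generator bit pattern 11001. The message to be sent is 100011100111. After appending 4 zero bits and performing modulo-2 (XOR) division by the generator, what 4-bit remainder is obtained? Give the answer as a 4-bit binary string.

Append 4 zeros: 1000111001110000. Divide by 11001 (XOR where the leading bit is 1):
  pos 0: 10001 XOR 11001 = 01000
  pos 1: 10001 XOR 11001 = 01000
  pos 2: 10001 XOR 11001 = 01000
  pos 3: 10000 XOR 11001 = 01001
  pos 4: 10010 XOR 11001 = 01011
  pos 5: 10111 XOR 11001 = 01110
  pos 6: 11101 XOR 11001 = 00100
  pos 8: 10010 XOR 11001 = 01011
  pos 9: 10110 XOR 11001 = 01111
  pos 10: 11110 XOR 11001 = 00111
Remainder (last 4 bits) = 1110. This is the CRC / FCS.

1110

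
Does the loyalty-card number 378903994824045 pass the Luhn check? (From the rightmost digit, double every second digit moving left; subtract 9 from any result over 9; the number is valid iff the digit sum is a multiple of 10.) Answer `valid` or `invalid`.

invalid

From the right, keep odd positions and double even positions (subtract 9 from any doubled value over 9):
  doubled (positions 2,4,...): 8 8 7 9 6 9 5 → sum 52
  kept (positions 1,3,...): 5 0 2 4 9 0 8 3 → sum 31
Total = 83.
83 mod 10 = 3, so the number is invalid.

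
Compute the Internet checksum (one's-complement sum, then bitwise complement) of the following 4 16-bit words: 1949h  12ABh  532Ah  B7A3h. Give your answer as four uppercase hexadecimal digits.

C93D

One's-complement addition (fold any carry out of bit 15 back into bit 0):
  0x1949 + 0x12AB = 0x02BF4
  0x2BF4 + 0x532A = 0x07F1E
  0x7F1E + 0xB7A3 = 0x136C1 → wrap carry → 0x36C2
One's-complement sum = 0x36C2.
Checksum = ~0x36C2 & 0xFFFF = 0xC93D.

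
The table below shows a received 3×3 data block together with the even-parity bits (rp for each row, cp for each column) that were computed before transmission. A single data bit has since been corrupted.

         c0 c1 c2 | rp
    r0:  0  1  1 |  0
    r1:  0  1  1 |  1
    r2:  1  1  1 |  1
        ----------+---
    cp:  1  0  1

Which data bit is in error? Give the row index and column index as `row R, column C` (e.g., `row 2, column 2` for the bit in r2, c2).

Recompute each row's even parity and compare to rp:
  r0: data parity 0, sent rp 0 → ok
  r1: data parity 0, sent rp 1 → mismatch
  r2: data parity 1, sent rp 1 → ok
Recompute each column's even parity and compare to cp:
  c0: data parity 1, sent cp 1 → ok
  c1: data parity 1, sent cp 0 → mismatch
  c2: data parity 1, sent cp 1 → ok
Exactly one row (r1) and one column (c1) fail → the flipped bit is at their intersection.

row 1, column 1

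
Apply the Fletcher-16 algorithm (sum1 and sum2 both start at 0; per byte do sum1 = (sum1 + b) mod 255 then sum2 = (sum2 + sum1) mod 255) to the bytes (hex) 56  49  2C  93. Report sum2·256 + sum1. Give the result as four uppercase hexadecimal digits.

Running sums (mod 255):
  after byte 0 (56): sum1=86, sum2=86
  after byte 1 (49): sum1=159, sum2=245
  after byte 2 (2C): sum1=203, sum2=193
  after byte 3 (93): sum1=95, sum2=33
Checksum = sum2·256 + sum1 = 33·256 + 95 = 8543 = 0x215F.

215F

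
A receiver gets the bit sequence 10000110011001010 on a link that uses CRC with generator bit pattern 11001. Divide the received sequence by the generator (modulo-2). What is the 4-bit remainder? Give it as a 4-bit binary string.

Modulo-2 division of 10000110011001010 by 11001:
  pos 0: 10000 XOR 11001 = 01001
  pos 1: 10011 XOR 11001 = 01010
  pos 2: 10101 XOR 11001 = 01100
  pos 3: 11000 XOR 11001 = 00001
  pos 7: 10110 XOR 11001 = 01111
  pos 8: 11110 XOR 11001 = 00111
  pos 10: 11110 XOR 11001 = 00111
  pos 12: 11110 XOR 11001 = 00111
Remainder = 0111 (nonzero — an error is detected).

0111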